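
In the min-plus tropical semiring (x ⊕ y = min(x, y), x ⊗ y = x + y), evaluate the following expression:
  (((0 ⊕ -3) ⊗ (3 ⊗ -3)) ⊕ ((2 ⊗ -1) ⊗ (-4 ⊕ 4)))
(((0 ⊕ -3) ⊗ (3 ⊗ -3)) ⊕ ((2 ⊗ -1) ⊗ (-4 ⊕ 4))) = -3

Expand innermost to outermost. Recall ⊕ takes the minimum of its arguments and ⊗ takes their sum. Working out the expression (((0 ⊕ -3) ⊗ (3 ⊗ -3)) ⊕ ((2 ⊗ -1) ⊗ (-4 ⊕ 4))) gives -3.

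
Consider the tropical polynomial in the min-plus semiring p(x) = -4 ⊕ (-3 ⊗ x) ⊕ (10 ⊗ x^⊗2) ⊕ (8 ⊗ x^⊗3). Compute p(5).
p(5) = -4

A tropical monomial a ⊗ x^⊗i evaluates to a + i · x. Evaluating each term at x = 5:
  Term 0 contributes -4 + 0 · 5 = -4
  Term 1 contributes -3 + 1 · 5 = 2
  Term 2 contributes 10 + 2 · 5 = 20
  Term 3 contributes 8 + 3 · 5 = 23
p(5) = ⊕ of these = min[-4, 2, 20, 23] = -4.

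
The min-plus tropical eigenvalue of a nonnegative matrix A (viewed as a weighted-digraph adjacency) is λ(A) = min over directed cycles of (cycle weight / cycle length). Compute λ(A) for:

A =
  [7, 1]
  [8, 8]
λ(A) = 9/2

Enumerate directed cycles and compute their means (weight / length). Sample:
  cycle 0 → 0: weight = 7, length = 1, mean = 7/1 ≈ 7.000
  cycle 1 → 1: weight = 8, length = 1, mean = 8/1 ≈ 8.000
  cycle 0 → 1 → 0: weight = 9, length = 2, mean = 9/2 ≈ 4.500
  cycle 1 → 0 → 1: weight = 9, length = 2, mean = 9/2 ≈ 4.500
Minimum mean = 4.500, attained e.g. along the cycle 0 → 1 → 0 with weight 9 and length 2. So λ(A) = 9/2 = 9/2.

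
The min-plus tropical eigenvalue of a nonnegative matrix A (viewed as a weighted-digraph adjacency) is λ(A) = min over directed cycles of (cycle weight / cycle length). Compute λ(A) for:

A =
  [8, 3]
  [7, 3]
λ(A) = 3

Enumerate directed cycles and compute their means (weight / length). Sample:
  cycle 0 → 0: weight = 8, length = 1, mean = 8/1 ≈ 8.000
  cycle 1 → 1: weight = 3, length = 1, mean = 3/1 ≈ 3.000
  cycle 0 → 1 → 0: weight = 10, length = 2, mean = 10/2 ≈ 5.000
  cycle 1 → 0 → 1: weight = 10, length = 2, mean = 10/2 ≈ 5.000
Minimum mean = 3.000, attained e.g. along the cycle 1 → 1 with weight 3 and length 1. So λ(A) = 3/1 = 3.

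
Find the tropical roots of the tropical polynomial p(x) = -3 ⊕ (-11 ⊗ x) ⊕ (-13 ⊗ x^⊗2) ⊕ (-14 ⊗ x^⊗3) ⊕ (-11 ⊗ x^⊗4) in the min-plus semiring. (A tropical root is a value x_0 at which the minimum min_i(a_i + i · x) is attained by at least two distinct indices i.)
Roots: {-3, 1, 2, 8}

Each tropical root is a break point of the lower envelope of the lines y = a_i + i · x (there are 5 lines, with slopes 0, 1, ..., 4). Only the lines that attain the minimum somewhere contribute to roots; other lines are dominated. Here the surviving (envelope) indices are i = 4, i = 3, i = 2, i = 1, i = 0.
Intersections between consecutive envelope lines give the roots: for adjacent envelope indices i < j the intersection is x = (a_i − a_j) / (j − i). Reading off the sorted break points: {-3, 1, 2, 8}.
Verification: at each break x_0, at least two indices attain the minimum of min_i(a_i + i · x_0).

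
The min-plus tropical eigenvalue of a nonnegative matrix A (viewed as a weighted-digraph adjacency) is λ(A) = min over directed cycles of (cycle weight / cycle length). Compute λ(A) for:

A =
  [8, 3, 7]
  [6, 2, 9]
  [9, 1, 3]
λ(A) = 2

Enumerate directed cycles and compute their means (weight / length). Sample:
  cycle 0 → 0: weight = 8, length = 1, mean = 8/1 ≈ 8.000
  cycle 1 → 1: weight = 2, length = 1, mean = 2/1 ≈ 2.000
  cycle 2 → 2: weight = 3, length = 1, mean = 3/1 ≈ 3.000
  cycle 0 → 1 → 0: weight = 9, length = 2, mean = 9/2 ≈ 4.500
  cycle 0 → 2 → 0: weight = 16, length = 2, mean = 16/2 ≈ 8.000
  cycle 1 → 0 → 1: weight = 9, length = 2, mean = 9/2 ≈ 4.500
Minimum mean = 2.000, attained e.g. along the cycle 1 → 1 with weight 2 and length 1. So λ(A) = 2/1 = 2.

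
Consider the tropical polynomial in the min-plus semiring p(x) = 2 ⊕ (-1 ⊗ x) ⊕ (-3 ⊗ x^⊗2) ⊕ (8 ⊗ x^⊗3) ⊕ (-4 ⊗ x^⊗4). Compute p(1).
p(1) = -1

A tropical monomial a ⊗ x^⊗i evaluates to a + i · x. Evaluating each term at x = 1:
  Term 0 contributes 2 + 0 · 1 = 2
  Term 1 contributes -1 + 1 · 1 = 0
  Term 2 contributes -3 + 2 · 1 = -1
  Term 3 contributes 8 + 3 · 1 = 11
  Term 4 contributes -4 + 4 · 1 = 0
p(1) = ⊕ of these = min[2, 0, -1, 11, 0] = -1.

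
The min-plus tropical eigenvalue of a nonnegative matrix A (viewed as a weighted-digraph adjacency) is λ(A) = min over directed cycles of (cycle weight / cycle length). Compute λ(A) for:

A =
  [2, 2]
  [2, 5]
λ(A) = 2

Enumerate directed cycles and compute their means (weight / length). Sample:
  cycle 0 → 0: weight = 2, length = 1, mean = 2/1 ≈ 2.000
  cycle 1 → 1: weight = 5, length = 1, mean = 5/1 ≈ 5.000
  cycle 0 → 1 → 0: weight = 4, length = 2, mean = 4/2 ≈ 2.000
  cycle 1 → 0 → 1: weight = 4, length = 2, mean = 4/2 ≈ 2.000
Minimum mean = 2.000, attained e.g. along the cycle 0 → 0 with weight 2 and length 1. So λ(A) = 2/1 = 2.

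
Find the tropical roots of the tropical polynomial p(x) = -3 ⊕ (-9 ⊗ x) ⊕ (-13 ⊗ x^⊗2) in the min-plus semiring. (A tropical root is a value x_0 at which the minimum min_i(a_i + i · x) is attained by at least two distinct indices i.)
Roots: {4, 6}

Each tropical root is a break point of the lower envelope of the lines y = a_i + i · x (there are 3 lines, with slopes 0, 1, ..., 2). Only the lines that attain the minimum somewhere contribute to roots; other lines are dominated. Here the surviving (envelope) indices are i = 2, i = 1, i = 0.
Intersections between consecutive envelope lines give the roots: for adjacent envelope indices i < j the intersection is x = (a_i − a_j) / (j − i). Reading off the sorted break points: {4, 6}.
Verification: at each break x_0, at least two indices attain the minimum of min_i(a_i + i · x_0).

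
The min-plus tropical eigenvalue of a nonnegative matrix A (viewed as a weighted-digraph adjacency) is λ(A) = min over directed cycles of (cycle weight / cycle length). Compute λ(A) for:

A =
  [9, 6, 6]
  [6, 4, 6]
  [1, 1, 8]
λ(A) = 7/2

Enumerate directed cycles and compute their means (weight / length). Sample:
  cycle 0 → 0: weight = 9, length = 1, mean = 9/1 ≈ 9.000
  cycle 1 → 1: weight = 4, length = 1, mean = 4/1 ≈ 4.000
  cycle 2 → 2: weight = 8, length = 1, mean = 8/1 ≈ 8.000
  cycle 0 → 1 → 0: weight = 12, length = 2, mean = 12/2 ≈ 6.000
  cycle 0 → 2 → 0: weight = 7, length = 2, mean = 7/2 ≈ 3.500
  cycle 1 → 0 → 1: weight = 12, length = 2, mean = 12/2 ≈ 6.000
Minimum mean = 3.500, attained e.g. along the cycle 0 → 2 → 0 with weight 7 and length 2. So λ(A) = 7/2 = 7/2.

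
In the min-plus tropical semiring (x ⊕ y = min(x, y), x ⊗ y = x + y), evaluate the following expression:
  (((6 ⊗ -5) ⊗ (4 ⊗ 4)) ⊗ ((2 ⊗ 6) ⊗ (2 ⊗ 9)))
(((6 ⊗ -5) ⊗ (4 ⊗ 4)) ⊗ ((2 ⊗ 6) ⊗ (2 ⊗ 9))) = 28

Expand innermost to outermost. Recall ⊕ takes the minimum of its arguments and ⊗ takes their sum. Working out the expression (((6 ⊗ -5) ⊗ (4 ⊗ 4)) ⊗ ((2 ⊗ 6) ⊗ (2 ⊗ 9))) gives 28.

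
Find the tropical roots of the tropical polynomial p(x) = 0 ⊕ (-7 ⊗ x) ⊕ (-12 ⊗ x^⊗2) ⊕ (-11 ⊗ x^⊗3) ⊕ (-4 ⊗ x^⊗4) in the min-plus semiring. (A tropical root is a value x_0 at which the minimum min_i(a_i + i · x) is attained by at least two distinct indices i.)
Roots: {-7, -1, 5, 7}

Each tropical root is a break point of the lower envelope of the lines y = a_i + i · x (there are 5 lines, with slopes 0, 1, ..., 4). Only the lines that attain the minimum somewhere contribute to roots; other lines are dominated. Here the surviving (envelope) indices are i = 4, i = 3, i = 2, i = 1, i = 0.
Intersections between consecutive envelope lines give the roots: for adjacent envelope indices i < j the intersection is x = (a_i − a_j) / (j − i). Reading off the sorted break points: {-7, -1, 5, 7}.
Verification: at each break x_0, at least two indices attain the minimum of min_i(a_i + i · x_0).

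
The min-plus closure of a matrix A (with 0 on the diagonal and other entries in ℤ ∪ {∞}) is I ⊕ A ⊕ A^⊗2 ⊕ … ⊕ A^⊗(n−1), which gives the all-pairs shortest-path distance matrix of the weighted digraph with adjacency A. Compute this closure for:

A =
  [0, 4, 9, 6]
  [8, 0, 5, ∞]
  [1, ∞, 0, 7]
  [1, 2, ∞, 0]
Closure =
  [0, 4, 9, 6]
  [6, 0, 5, 12]
  [1, 5, 0, 7]
  [1, 2, 7, 0]

This is the Floyd-Warshall all-pairs shortest-path computation. For each intermediate vertex k = 0, 1, …, 3, update dist[i][j] ← min(dist[i][j], dist[i][k] + dist[k][j]). The final matrix gives, for each (i, j), the minimum total weight of any directed path from i to j (possibly empty when i = j).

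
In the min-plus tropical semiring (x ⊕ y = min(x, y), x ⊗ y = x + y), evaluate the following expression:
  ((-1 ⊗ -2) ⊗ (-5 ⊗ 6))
((-1 ⊗ -2) ⊗ (-5 ⊗ 6)) = -2

Expand innermost to outermost. Recall ⊕ takes the minimum of its arguments and ⊗ takes their sum. Working out the expression ((-1 ⊗ -2) ⊗ (-5 ⊗ 6)) gives -2.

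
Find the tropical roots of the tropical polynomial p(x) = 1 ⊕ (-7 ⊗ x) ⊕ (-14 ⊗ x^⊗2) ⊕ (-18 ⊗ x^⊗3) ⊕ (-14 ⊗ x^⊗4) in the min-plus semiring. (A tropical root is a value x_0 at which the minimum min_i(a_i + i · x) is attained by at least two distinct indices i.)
Roots: {-4, 4, 7, 8}

Each tropical root is a break point of the lower envelope of the lines y = a_i + i · x (there are 5 lines, with slopes 0, 1, ..., 4). Only the lines that attain the minimum somewhere contribute to roots; other lines are dominated. Here the surviving (envelope) indices are i = 4, i = 3, i = 2, i = 1, i = 0.
Intersections between consecutive envelope lines give the roots: for adjacent envelope indices i < j the intersection is x = (a_i − a_j) / (j − i). Reading off the sorted break points: {-4, 4, 7, 8}.
Verification: at each break x_0, at least two indices attain the minimum of min_i(a_i + i · x_0).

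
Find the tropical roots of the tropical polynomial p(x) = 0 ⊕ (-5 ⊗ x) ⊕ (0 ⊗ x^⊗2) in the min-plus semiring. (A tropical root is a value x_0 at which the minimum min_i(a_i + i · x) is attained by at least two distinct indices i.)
Roots: {-5, 5}

Each tropical root is a break point of the lower envelope of the lines y = a_i + i · x (there are 3 lines, with slopes 0, 1, ..., 2). Only the lines that attain the minimum somewhere contribute to roots; other lines are dominated. Here the surviving (envelope) indices are i = 2, i = 1, i = 0.
Intersections between consecutive envelope lines give the roots: for adjacent envelope indices i < j the intersection is x = (a_i − a_j) / (j − i). Reading off the sorted break points: {-5, 5}.
Verification: at each break x_0, at least two indices attain the minimum of min_i(a_i + i · x_0).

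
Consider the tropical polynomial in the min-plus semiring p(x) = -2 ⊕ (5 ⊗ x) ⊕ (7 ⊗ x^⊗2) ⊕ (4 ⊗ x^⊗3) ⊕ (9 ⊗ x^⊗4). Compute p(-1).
p(-1) = -2

A tropical monomial a ⊗ x^⊗i evaluates to a + i · x. Evaluating each term at x = -1:
  Term 0 contributes -2 + 0 · -1 = -2
  Term 1 contributes 5 + 1 · -1 = 4
  Term 2 contributes 7 + 2 · -1 = 5
  Term 3 contributes 4 + 3 · -1 = 1
  Term 4 contributes 9 + 4 · -1 = 5
p(-1) = ⊕ of these = min[-2, 4, 5, 1, 5] = -2.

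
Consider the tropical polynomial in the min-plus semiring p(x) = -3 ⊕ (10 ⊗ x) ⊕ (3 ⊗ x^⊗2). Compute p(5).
p(5) = -3

A tropical monomial a ⊗ x^⊗i evaluates to a + i · x. Evaluating each term at x = 5:
  Term 0 contributes -3 + 0 · 5 = -3
  Term 1 contributes 10 + 1 · 5 = 15
  Term 2 contributes 3 + 2 · 5 = 13
p(5) = ⊕ of these = min[-3, 15, 13] = -3.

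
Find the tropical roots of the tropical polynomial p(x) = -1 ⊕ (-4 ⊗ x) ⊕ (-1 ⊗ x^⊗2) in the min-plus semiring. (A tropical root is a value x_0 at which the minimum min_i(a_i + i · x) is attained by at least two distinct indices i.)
Roots: {-3, 3}

Each tropical root is a break point of the lower envelope of the lines y = a_i + i · x (there are 3 lines, with slopes 0, 1, ..., 2). Only the lines that attain the minimum somewhere contribute to roots; other lines are dominated. Here the surviving (envelope) indices are i = 2, i = 1, i = 0.
Intersections between consecutive envelope lines give the roots: for adjacent envelope indices i < j the intersection is x = (a_i − a_j) / (j − i). Reading off the sorted break points: {-3, 3}.
Verification: at each break x_0, at least two indices attain the minimum of min_i(a_i + i · x_0).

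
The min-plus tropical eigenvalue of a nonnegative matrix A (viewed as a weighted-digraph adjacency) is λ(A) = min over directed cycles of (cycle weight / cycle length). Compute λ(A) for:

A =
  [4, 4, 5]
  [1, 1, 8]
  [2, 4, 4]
λ(A) = 1

Enumerate directed cycles and compute their means (weight / length). Sample:
  cycle 0 → 0: weight = 4, length = 1, mean = 4/1 ≈ 4.000
  cycle 1 → 1: weight = 1, length = 1, mean = 1/1 ≈ 1.000
  cycle 2 → 2: weight = 4, length = 1, mean = 4/1 ≈ 4.000
  cycle 0 → 1 → 0: weight = 5, length = 2, mean = 5/2 ≈ 2.500
  cycle 0 → 2 → 0: weight = 7, length = 2, mean = 7/2 ≈ 3.500
  cycle 1 → 0 → 1: weight = 5, length = 2, mean = 5/2 ≈ 2.500
Minimum mean = 1.000, attained e.g. along the cycle 1 → 1 with weight 1 and length 1. So λ(A) = 1/1 = 1.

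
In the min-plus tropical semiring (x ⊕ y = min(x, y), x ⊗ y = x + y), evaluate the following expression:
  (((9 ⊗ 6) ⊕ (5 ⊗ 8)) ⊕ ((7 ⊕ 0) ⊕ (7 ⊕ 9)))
(((9 ⊗ 6) ⊕ (5 ⊗ 8)) ⊕ ((7 ⊕ 0) ⊕ (7 ⊕ 9))) = 0

Expand innermost to outermost. Recall ⊕ takes the minimum of its arguments and ⊗ takes their sum. Working out the expression (((9 ⊗ 6) ⊕ (5 ⊗ 8)) ⊕ ((7 ⊕ 0) ⊕ (7 ⊕ 9))) gives 0.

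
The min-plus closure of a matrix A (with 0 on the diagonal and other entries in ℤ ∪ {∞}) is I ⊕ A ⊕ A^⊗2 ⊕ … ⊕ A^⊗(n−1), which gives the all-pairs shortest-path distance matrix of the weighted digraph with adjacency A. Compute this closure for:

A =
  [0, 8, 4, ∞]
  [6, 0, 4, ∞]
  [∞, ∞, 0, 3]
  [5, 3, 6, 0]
Closure =
  [0, 8, 4, 7]
  [6, 0, 4, 7]
  [8, 6, 0, 3]
  [5, 3, 6, 0]

This is the Floyd-Warshall all-pairs shortest-path computation. For each intermediate vertex k = 0, 1, …, 3, update dist[i][j] ← min(dist[i][j], dist[i][k] + dist[k][j]). The final matrix gives, for each (i, j), the minimum total weight of any directed path from i to j (possibly empty when i = j).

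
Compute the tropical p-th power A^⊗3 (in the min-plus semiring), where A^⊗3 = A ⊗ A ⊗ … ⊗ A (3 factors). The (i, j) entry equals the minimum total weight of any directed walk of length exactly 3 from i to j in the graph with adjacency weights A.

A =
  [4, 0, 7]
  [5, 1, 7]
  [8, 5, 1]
A^⊗3 =
  [6, 2, 8]
  [7, 3, 9]
  [10, 7, 3]

Each entry (A^⊗3)_ij equals the minimum over all length-3 walks i = v_0 → v_1 → … → v_3 = j of Σ_t A[v_t][v_{t+1}]. For example, for (i, j) = (0, 2) we minimise over 9 possible intermediate vertex sequences; the minimum is 8, attained along the walk 0 → 1 → 1 → 2.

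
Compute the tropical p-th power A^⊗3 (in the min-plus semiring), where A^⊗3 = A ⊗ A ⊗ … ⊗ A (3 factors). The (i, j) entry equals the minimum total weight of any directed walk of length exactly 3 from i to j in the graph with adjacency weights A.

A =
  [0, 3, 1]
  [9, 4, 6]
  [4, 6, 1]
A^⊗3 =
  [0, 3, 1]
  [9, 12, 8]
  [4, 7, 3]

Each entry (A^⊗3)_ij equals the minimum over all length-3 walks i = v_0 → v_1 → … → v_3 = j of Σ_t A[v_t][v_{t+1}]. For example, for (i, j) = (0, 2) we minimise over 9 possible intermediate vertex sequences; the minimum is 1, attained along the walk 0 → 0 → 0 → 2.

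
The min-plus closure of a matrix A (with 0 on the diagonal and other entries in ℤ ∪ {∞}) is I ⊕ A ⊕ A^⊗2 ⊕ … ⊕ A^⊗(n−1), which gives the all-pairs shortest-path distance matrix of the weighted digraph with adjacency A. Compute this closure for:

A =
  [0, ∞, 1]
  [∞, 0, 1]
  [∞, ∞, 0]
Closure =
  [0, ∞, 1]
  [∞, 0, 1]
  [∞, ∞, 0]

This is the Floyd-Warshall all-pairs shortest-path computation. For each intermediate vertex k = 0, 1, …, 2, update dist[i][j] ← min(dist[i][j], dist[i][k] + dist[k][j]). The final matrix gives, for each (i, j), the minimum total weight of any directed path from i to j (possibly empty when i = j).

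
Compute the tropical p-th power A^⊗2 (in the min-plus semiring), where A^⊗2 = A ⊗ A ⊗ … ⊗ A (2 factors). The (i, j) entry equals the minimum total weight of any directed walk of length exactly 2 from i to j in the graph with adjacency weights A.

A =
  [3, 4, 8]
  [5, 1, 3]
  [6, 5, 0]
A^⊗2 =
  [6, 5, 7]
  [6, 2, 3]
  [6, 5, 0]

Each entry (A^⊗2)_ij equals the minimum over all length-2 walks i = v_0 → v_1 → … → v_2 = j of Σ_t A[v_t][v_{t+1}]. For example, for (i, j) = (0, 2) we minimise over 3 possible intermediate vertex sequences; the minimum is 7, attained along the walk 0 → 1 → 2.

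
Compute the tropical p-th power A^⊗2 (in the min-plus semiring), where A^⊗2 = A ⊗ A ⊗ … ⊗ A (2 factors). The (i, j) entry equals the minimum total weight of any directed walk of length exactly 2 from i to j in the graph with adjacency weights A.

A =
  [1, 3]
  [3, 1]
A^⊗2 =
  [2, 4]
  [4, 2]

Each entry (A^⊗2)_ij equals the minimum over all length-2 walks i = v_0 → v_1 → … → v_2 = j of Σ_t A[v_t][v_{t+1}]. For example, for (i, j) = (0, 1) we minimise over 2 possible intermediate vertex sequences; the minimum is 4, attained along the walk 0 → 0 → 1.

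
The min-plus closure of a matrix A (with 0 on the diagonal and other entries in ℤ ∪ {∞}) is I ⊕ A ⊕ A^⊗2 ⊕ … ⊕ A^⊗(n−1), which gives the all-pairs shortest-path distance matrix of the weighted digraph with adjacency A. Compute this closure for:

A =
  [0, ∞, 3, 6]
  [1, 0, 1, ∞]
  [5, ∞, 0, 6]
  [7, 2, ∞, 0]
Closure =
  [0, 8, 3, 6]
  [1, 0, 1, 7]
  [5, 8, 0, 6]
  [3, 2, 3, 0]

This is the Floyd-Warshall all-pairs shortest-path computation. For each intermediate vertex k = 0, 1, …, 3, update dist[i][j] ← min(dist[i][j], dist[i][k] + dist[k][j]). The final matrix gives, for each (i, j), the minimum total weight of any directed path from i to j (possibly empty when i = j).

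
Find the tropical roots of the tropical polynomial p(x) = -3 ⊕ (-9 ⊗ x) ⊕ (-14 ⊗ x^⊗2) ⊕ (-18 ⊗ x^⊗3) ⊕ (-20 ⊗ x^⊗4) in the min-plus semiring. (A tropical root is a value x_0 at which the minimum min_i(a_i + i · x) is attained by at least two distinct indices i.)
Roots: {2, 4, 5, 6}

Each tropical root is a break point of the lower envelope of the lines y = a_i + i · x (there are 5 lines, with slopes 0, 1, ..., 4). Only the lines that attain the minimum somewhere contribute to roots; other lines are dominated. Here the surviving (envelope) indices are i = 4, i = 3, i = 2, i = 1, i = 0.
Intersections between consecutive envelope lines give the roots: for adjacent envelope indices i < j the intersection is x = (a_i − a_j) / (j − i). Reading off the sorted break points: {2, 4, 5, 6}.
Verification: at each break x_0, at least two indices attain the minimum of min_i(a_i + i · x_0).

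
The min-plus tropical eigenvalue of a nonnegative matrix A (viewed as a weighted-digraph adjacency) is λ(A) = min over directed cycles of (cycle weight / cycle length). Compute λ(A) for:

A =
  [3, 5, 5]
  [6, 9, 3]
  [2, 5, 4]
λ(A) = 3

Enumerate directed cycles and compute their means (weight / length). Sample:
  cycle 0 → 0: weight = 3, length = 1, mean = 3/1 ≈ 3.000
  cycle 1 → 1: weight = 9, length = 1, mean = 9/1 ≈ 9.000
  cycle 2 → 2: weight = 4, length = 1, mean = 4/1 ≈ 4.000
  cycle 0 → 1 → 0: weight = 11, length = 2, mean = 11/2 ≈ 5.500
  cycle 0 → 2 → 0: weight = 7, length = 2, mean = 7/2 ≈ 3.500
  cycle 1 → 0 → 1: weight = 11, length = 2, mean = 11/2 ≈ 5.500
Minimum mean = 3.000, attained e.g. along the cycle 0 → 0 with weight 3 and length 1. So λ(A) = 3/1 = 3.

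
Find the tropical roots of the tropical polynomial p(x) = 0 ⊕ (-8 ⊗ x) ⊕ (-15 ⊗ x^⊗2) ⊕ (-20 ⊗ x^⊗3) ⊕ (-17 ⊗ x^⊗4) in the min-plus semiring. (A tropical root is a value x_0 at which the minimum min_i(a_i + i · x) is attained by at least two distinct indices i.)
Roots: {-3, 5, 7, 8}

Each tropical root is a break point of the lower envelope of the lines y = a_i + i · x (there are 5 lines, with slopes 0, 1, ..., 4). Only the lines that attain the minimum somewhere contribute to roots; other lines are dominated. Here the surviving (envelope) indices are i = 4, i = 3, i = 2, i = 1, i = 0.
Intersections between consecutive envelope lines give the roots: for adjacent envelope indices i < j the intersection is x = (a_i − a_j) / (j − i). Reading off the sorted break points: {-3, 5, 7, 8}.
Verification: at each break x_0, at least two indices attain the minimum of min_i(a_i + i · x_0).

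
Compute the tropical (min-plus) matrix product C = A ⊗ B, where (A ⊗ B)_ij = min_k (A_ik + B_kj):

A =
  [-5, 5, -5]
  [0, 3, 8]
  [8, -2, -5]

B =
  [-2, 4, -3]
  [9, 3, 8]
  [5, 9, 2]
A ⊗ B =
  [-7, -1, -8]
  [-2, 4, -3]
  [0, 1, -3]

Apply the min-plus product entry-by-entry:
  C[0][0] = min over k of (A[0][0] + B[0][0] = -5 + -2 = -7, A[0][1] + B[1][0] = 5 + 9 = 14, A[0][2] + B[2][0] = -5 + 5 = 0) = -7 (attained at k = 0)
  C[0][1] = min over k of (A[0][0] + B[0][1] = -5 + 4 = -1, A[0][1] + B[1][1] = 5 + 3 = 8, A[0][2] + B[2][1] = -5 + 9 = 4) = -1 (attained at k = 0)
  C[0][2] = min over k of (A[0][0] + B[0][2] = -5 + -3 = -8, A[0][1] + B[1][2] = 5 + 8 = 13, A[0][2] + B[2][2] = -5 + 2 = -3) = -8 (attained at k = 0)
  C[1][0] = min over k of (A[1][0] + B[0][0] = 0 + -2 = -2, A[1][1] + B[1][0] = 3 + 9 = 12, A[1][2] + B[2][0] = 8 + 5 = 13) = -2 (attained at k = 0)
  C[1][1] = min over k of (A[1][0] + B[0][1] = 0 + 4 = 4, A[1][1] + B[1][1] = 3 + 3 = 6, A[1][2] + B[2][1] = 8 + 9 = 17) = 4 (attained at k = 0)
  C[1][2] = min over k of (A[1][0] + B[0][2] = 0 + -3 = -3, A[1][1] + B[1][2] = 3 + 8 = 11, A[1][2] + B[2][2] = 8 + 2 = 10) = -3 (attained at k = 0)
  C[2][0] = min over k of (A[2][0] + B[0][0] = 8 + -2 = 6, A[2][1] + B[1][0] = -2 + 9 = 7, A[2][2] + B[2][0] = -5 + 5 = 0) = 0 (attained at k = 2)
  C[2][1] = min over k of (A[2][0] + B[0][1] = 8 + 4 = 12, A[2][1] + B[1][1] = -2 + 3 = 1, A[2][2] + B[2][1] = -5 + 9 = 4) = 1 (attained at k = 1)
  C[2][2] = min over k of (A[2][0] + B[0][2] = 8 + -3 = 5, A[2][1] + B[1][2] = -2 + 8 = 6, A[2][2] + B[2][2] = -5 + 2 = -3) = -3 (attained at k = 2)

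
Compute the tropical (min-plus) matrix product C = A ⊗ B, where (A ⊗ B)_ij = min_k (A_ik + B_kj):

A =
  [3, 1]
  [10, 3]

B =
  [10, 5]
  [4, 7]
A ⊗ B =
  [5, 8]
  [7, 10]

Apply the min-plus product entry-by-entry:
  C[0][0] = min over k of (A[0][0] + B[0][0] = 3 + 10 = 13, A[0][1] + B[1][0] = 1 + 4 = 5) = 5 (attained at k = 1)
  C[0][1] = min over k of (A[0][0] + B[0][1] = 3 + 5 = 8, A[0][1] + B[1][1] = 1 + 7 = 8) = 8 (attained at k = 0)
  C[1][0] = min over k of (A[1][0] + B[0][0] = 10 + 10 = 20, A[1][1] + B[1][0] = 3 + 4 = 7) = 7 (attained at k = 1)
  C[1][1] = min over k of (A[1][0] + B[0][1] = 10 + 5 = 15, A[1][1] + B[1][1] = 3 + 7 = 10) = 10 (attained at k = 1)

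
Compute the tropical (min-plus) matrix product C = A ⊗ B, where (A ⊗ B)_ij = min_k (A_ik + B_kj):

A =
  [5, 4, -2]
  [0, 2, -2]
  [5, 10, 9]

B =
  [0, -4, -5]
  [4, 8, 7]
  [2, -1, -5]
A ⊗ B =
  [0, -3, -7]
  [0, -4, -7]
  [5, 1, 0]

Apply the min-plus product entry-by-entry:
  C[0][0] = min over k of (A[0][0] + B[0][0] = 5 + 0 = 5, A[0][1] + B[1][0] = 4 + 4 = 8, A[0][2] + B[2][0] = -2 + 2 = 0) = 0 (attained at k = 2)
  C[0][1] = min over k of (A[0][0] + B[0][1] = 5 + -4 = 1, A[0][1] + B[1][1] = 4 + 8 = 12, A[0][2] + B[2][1] = -2 + -1 = -3) = -3 (attained at k = 2)
  C[0][2] = min over k of (A[0][0] + B[0][2] = 5 + -5 = 0, A[0][1] + B[1][2] = 4 + 7 = 11, A[0][2] + B[2][2] = -2 + -5 = -7) = -7 (attained at k = 2)
  C[1][0] = min over k of (A[1][0] + B[0][0] = 0 + 0 = 0, A[1][1] + B[1][0] = 2 + 4 = 6, A[1][2] + B[2][0] = -2 + 2 = 0) = 0 (attained at k = 0)
  C[1][1] = min over k of (A[1][0] + B[0][1] = 0 + -4 = -4, A[1][1] + B[1][1] = 2 + 8 = 10, A[1][2] + B[2][1] = -2 + -1 = -3) = -4 (attained at k = 0)
  C[1][2] = min over k of (A[1][0] + B[0][2] = 0 + -5 = -5, A[1][1] + B[1][2] = 2 + 7 = 9, A[1][2] + B[2][2] = -2 + -5 = -7) = -7 (attained at k = 2)
  C[2][0] = min over k of (A[2][0] + B[0][0] = 5 + 0 = 5, A[2][1] + B[1][0] = 10 + 4 = 14, A[2][2] + B[2][0] = 9 + 2 = 11) = 5 (attained at k = 0)
  C[2][1] = min over k of (A[2][0] + B[0][1] = 5 + -4 = 1, A[2][1] + B[1][1] = 10 + 8 = 18, A[2][2] + B[2][1] = 9 + -1 = 8) = 1 (attained at k = 0)
  C[2][2] = min over k of (A[2][0] + B[0][2] = 5 + -5 = 0, A[2][1] + B[1][2] = 10 + 7 = 17, A[2][2] + B[2][2] = 9 + -5 = 4) = 0 (attained at k = 0)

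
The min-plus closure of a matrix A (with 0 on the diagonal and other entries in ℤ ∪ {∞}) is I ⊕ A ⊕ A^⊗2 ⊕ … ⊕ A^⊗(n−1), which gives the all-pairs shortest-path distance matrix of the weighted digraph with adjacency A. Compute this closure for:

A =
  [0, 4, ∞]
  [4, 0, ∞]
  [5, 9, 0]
Closure =
  [0, 4, ∞]
  [4, 0, ∞]
  [5, 9, 0]

This is the Floyd-Warshall all-pairs shortest-path computation. For each intermediate vertex k = 0, 1, …, 2, update dist[i][j] ← min(dist[i][j], dist[i][k] + dist[k][j]). The final matrix gives, for each (i, j), the minimum total weight of any directed path from i to j (possibly empty when i = j).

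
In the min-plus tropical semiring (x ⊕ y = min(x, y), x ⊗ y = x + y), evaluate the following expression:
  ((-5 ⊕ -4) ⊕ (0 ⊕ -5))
((-5 ⊕ -4) ⊕ (0 ⊕ -5)) = -5

Expand innermost to outermost. Recall ⊕ takes the minimum of its arguments and ⊗ takes their sum. Working out the expression ((-5 ⊕ -4) ⊕ (0 ⊕ -5)) gives -5.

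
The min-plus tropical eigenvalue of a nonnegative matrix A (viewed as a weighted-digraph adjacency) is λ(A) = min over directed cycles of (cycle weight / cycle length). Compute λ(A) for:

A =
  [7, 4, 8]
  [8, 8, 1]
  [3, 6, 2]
λ(A) = 2

Enumerate directed cycles and compute their means (weight / length). Sample:
  cycle 0 → 0: weight = 7, length = 1, mean = 7/1 ≈ 7.000
  cycle 1 → 1: weight = 8, length = 1, mean = 8/1 ≈ 8.000
  cycle 2 → 2: weight = 2, length = 1, mean = 2/1 ≈ 2.000
  cycle 0 → 1 → 0: weight = 12, length = 2, mean = 12/2 ≈ 6.000
  cycle 0 → 2 → 0: weight = 11, length = 2, mean = 11/2 ≈ 5.500
  cycle 1 → 0 → 1: weight = 12, length = 2, mean = 12/2 ≈ 6.000
Minimum mean = 2.000, attained e.g. along the cycle 2 → 2 with weight 2 and length 1. So λ(A) = 2/1 = 2.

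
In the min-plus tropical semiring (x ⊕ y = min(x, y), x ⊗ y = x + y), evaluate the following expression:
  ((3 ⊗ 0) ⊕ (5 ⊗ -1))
((3 ⊗ 0) ⊕ (5 ⊗ -1)) = 3

Expand innermost to outermost. Recall ⊕ takes the minimum of its arguments and ⊗ takes their sum. Working out the expression ((3 ⊗ 0) ⊕ (5 ⊗ -1)) gives 3.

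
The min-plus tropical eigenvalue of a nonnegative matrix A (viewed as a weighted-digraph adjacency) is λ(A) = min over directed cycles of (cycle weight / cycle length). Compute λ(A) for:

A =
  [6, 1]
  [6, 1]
λ(A) = 1

Enumerate directed cycles and compute their means (weight / length). Sample:
  cycle 0 → 0: weight = 6, length = 1, mean = 6/1 ≈ 6.000
  cycle 1 → 1: weight = 1, length = 1, mean = 1/1 ≈ 1.000
  cycle 0 → 1 → 0: weight = 7, length = 2, mean = 7/2 ≈ 3.500
  cycle 1 → 0 → 1: weight = 7, length = 2, mean = 7/2 ≈ 3.500
Minimum mean = 1.000, attained e.g. along the cycle 1 → 1 with weight 1 and length 1. So λ(A) = 1/1 = 1.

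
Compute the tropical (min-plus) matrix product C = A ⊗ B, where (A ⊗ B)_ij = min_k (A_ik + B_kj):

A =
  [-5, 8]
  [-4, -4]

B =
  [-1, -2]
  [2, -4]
A ⊗ B =
  [-6, -7]
  [-5, -8]

Apply the min-plus product entry-by-entry:
  C[0][0] = min over k of (A[0][0] + B[0][0] = -5 + -1 = -6, A[0][1] + B[1][0] = 8 + 2 = 10) = -6 (attained at k = 0)
  C[0][1] = min over k of (A[0][0] + B[0][1] = -5 + -2 = -7, A[0][1] + B[1][1] = 8 + -4 = 4) = -7 (attained at k = 0)
  C[1][0] = min over k of (A[1][0] + B[0][0] = -4 + -1 = -5, A[1][1] + B[1][0] = -4 + 2 = -2) = -5 (attained at k = 0)
  C[1][1] = min over k of (A[1][0] + B[0][1] = -4 + -2 = -6, A[1][1] + B[1][1] = -4 + -4 = -8) = -8 (attained at k = 1)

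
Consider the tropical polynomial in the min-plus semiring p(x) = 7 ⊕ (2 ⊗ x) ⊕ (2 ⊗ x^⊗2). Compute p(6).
p(6) = 7

A tropical monomial a ⊗ x^⊗i evaluates to a + i · x. Evaluating each term at x = 6:
  Term 0 contributes 7 + 0 · 6 = 7
  Term 1 contributes 2 + 1 · 6 = 8
  Term 2 contributes 2 + 2 · 6 = 14
p(6) = ⊕ of these = min[7, 8, 14] = 7.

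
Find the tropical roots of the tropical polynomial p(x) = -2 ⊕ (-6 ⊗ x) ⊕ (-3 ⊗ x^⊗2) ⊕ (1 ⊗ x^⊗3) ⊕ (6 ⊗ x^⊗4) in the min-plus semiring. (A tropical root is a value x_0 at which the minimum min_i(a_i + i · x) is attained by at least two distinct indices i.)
Roots: {-5, -4, -3, 4}

Each tropical root is a break point of the lower envelope of the lines y = a_i + i · x (there are 5 lines, with slopes 0, 1, ..., 4). Only the lines that attain the minimum somewhere contribute to roots; other lines are dominated. Here the surviving (envelope) indices are i = 4, i = 3, i = 2, i = 1, i = 0.
Intersections between consecutive envelope lines give the roots: for adjacent envelope indices i < j the intersection is x = (a_i − a_j) / (j − i). Reading off the sorted break points: {-5, -4, -3, 4}.
Verification: at each break x_0, at least two indices attain the minimum of min_i(a_i + i · x_0).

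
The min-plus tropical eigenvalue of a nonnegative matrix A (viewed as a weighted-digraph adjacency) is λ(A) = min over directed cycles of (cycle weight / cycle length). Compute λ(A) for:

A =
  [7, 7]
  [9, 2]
λ(A) = 2

Enumerate directed cycles and compute their means (weight / length). Sample:
  cycle 0 → 0: weight = 7, length = 1, mean = 7/1 ≈ 7.000
  cycle 1 → 1: weight = 2, length = 1, mean = 2/1 ≈ 2.000
  cycle 0 → 1 → 0: weight = 16, length = 2, mean = 16/2 ≈ 8.000
  cycle 1 → 0 → 1: weight = 16, length = 2, mean = 16/2 ≈ 8.000
Minimum mean = 2.000, attained e.g. along the cycle 1 → 1 with weight 2 and length 1. So λ(A) = 2/1 = 2.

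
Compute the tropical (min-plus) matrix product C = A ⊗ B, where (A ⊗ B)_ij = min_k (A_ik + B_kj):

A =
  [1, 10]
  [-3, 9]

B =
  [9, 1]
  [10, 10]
A ⊗ B =
  [10, 2]
  [6, -2]

Apply the min-plus product entry-by-entry:
  C[0][0] = min over k of (A[0][0] + B[0][0] = 1 + 9 = 10, A[0][1] + B[1][0] = 10 + 10 = 20) = 10 (attained at k = 0)
  C[0][1] = min over k of (A[0][0] + B[0][1] = 1 + 1 = 2, A[0][1] + B[1][1] = 10 + 10 = 20) = 2 (attained at k = 0)
  C[1][0] = min over k of (A[1][0] + B[0][0] = -3 + 9 = 6, A[1][1] + B[1][0] = 9 + 10 = 19) = 6 (attained at k = 0)
  C[1][1] = min over k of (A[1][0] + B[0][1] = -3 + 1 = -2, A[1][1] + B[1][1] = 9 + 10 = 19) = -2 (attained at k = 0)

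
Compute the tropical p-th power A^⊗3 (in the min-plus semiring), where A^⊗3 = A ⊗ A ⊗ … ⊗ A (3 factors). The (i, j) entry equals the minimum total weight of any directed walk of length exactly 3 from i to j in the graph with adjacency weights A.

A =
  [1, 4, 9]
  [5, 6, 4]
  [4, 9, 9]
A^⊗3 =
  [3, 6, 9]
  [7, 10, 13]
  [6, 9, 12]

Each entry (A^⊗3)_ij equals the minimum over all length-3 walks i = v_0 → v_1 → … → v_3 = j of Σ_t A[v_t][v_{t+1}]. For example, for (i, j) = (0, 2) we minimise over 9 possible intermediate vertex sequences; the minimum is 9, attained along the walk 0 → 0 → 1 → 2.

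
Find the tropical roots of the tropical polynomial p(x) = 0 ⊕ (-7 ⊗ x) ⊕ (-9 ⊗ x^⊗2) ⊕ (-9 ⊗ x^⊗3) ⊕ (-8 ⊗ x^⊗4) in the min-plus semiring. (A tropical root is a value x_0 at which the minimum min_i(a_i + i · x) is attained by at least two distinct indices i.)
Roots: {-1, 0, 2, 7}

Each tropical root is a break point of the lower envelope of the lines y = a_i + i · x (there are 5 lines, with slopes 0, 1, ..., 4). Only the lines that attain the minimum somewhere contribute to roots; other lines are dominated. Here the surviving (envelope) indices are i = 4, i = 3, i = 2, i = 1, i = 0.
Intersections between consecutive envelope lines give the roots: for adjacent envelope indices i < j the intersection is x = (a_i − a_j) / (j − i). Reading off the sorted break points: {-1, 0, 2, 7}.
Verification: at each break x_0, at least two indices attain the minimum of min_i(a_i + i · x_0).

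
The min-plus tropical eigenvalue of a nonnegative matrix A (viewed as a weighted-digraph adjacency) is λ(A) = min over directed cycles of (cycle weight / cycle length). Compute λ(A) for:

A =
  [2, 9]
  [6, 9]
λ(A) = 2

Enumerate directed cycles and compute their means (weight / length). Sample:
  cycle 0 → 0: weight = 2, length = 1, mean = 2/1 ≈ 2.000
  cycle 1 → 1: weight = 9, length = 1, mean = 9/1 ≈ 9.000
  cycle 0 → 1 → 0: weight = 15, length = 2, mean = 15/2 ≈ 7.500
  cycle 1 → 0 → 1: weight = 15, length = 2, mean = 15/2 ≈ 7.500
Minimum mean = 2.000, attained e.g. along the cycle 0 → 0 with weight 2 and length 1. So λ(A) = 2/1 = 2.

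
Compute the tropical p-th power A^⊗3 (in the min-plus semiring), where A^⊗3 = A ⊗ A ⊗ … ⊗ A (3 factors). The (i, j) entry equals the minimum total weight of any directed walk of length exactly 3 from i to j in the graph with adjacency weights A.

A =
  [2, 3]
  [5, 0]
A^⊗3 =
  [6, 3]
  [5, 0]

Each entry (A^⊗3)_ij equals the minimum over all length-3 walks i = v_0 → v_1 → … → v_3 = j of Σ_t A[v_t][v_{t+1}]. For example, for (i, j) = (0, 1) we minimise over 4 possible intermediate vertex sequences; the minimum is 3, attained along the walk 0 → 1 → 1 → 1.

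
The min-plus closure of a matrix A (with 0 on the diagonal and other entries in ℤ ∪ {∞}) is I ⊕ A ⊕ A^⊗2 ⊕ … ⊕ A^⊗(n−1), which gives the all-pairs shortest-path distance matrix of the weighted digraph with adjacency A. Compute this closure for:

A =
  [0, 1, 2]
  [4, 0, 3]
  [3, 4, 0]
Closure =
  [0, 1, 2]
  [4, 0, 3]
  [3, 4, 0]

This is the Floyd-Warshall all-pairs shortest-path computation. For each intermediate vertex k = 0, 1, …, 2, update dist[i][j] ← min(dist[i][j], dist[i][k] + dist[k][j]). The final matrix gives, for each (i, j), the minimum total weight of any directed path from i to j (possibly empty when i = j).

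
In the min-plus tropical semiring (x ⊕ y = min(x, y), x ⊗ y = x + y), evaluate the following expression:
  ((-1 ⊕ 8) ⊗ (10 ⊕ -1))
((-1 ⊕ 8) ⊗ (10 ⊕ -1)) = -2

Expand innermost to outermost. Recall ⊕ takes the minimum of its arguments and ⊗ takes their sum. Working out the expression ((-1 ⊕ 8) ⊗ (10 ⊕ -1)) gives -2.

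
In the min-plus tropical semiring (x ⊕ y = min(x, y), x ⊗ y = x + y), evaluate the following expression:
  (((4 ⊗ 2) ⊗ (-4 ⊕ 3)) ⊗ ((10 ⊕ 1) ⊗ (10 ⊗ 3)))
(((4 ⊗ 2) ⊗ (-4 ⊕ 3)) ⊗ ((10 ⊕ 1) ⊗ (10 ⊗ 3))) = 16

Expand innermost to outermost. Recall ⊕ takes the minimum of its arguments and ⊗ takes their sum. Working out the expression (((4 ⊗ 2) ⊗ (-4 ⊕ 3)) ⊗ ((10 ⊕ 1) ⊗ (10 ⊗ 3))) gives 16.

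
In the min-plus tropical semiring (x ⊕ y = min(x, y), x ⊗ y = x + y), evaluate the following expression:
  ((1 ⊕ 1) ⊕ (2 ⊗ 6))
((1 ⊕ 1) ⊕ (2 ⊗ 6)) = 1

Expand innermost to outermost. Recall ⊕ takes the minimum of its arguments and ⊗ takes their sum. Working out the expression ((1 ⊕ 1) ⊕ (2 ⊗ 6)) gives 1.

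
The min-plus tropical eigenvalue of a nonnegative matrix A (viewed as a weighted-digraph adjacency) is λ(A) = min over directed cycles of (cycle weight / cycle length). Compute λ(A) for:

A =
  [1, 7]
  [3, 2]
λ(A) = 1

Enumerate directed cycles and compute their means (weight / length). Sample:
  cycle 0 → 0: weight = 1, length = 1, mean = 1/1 ≈ 1.000
  cycle 1 → 1: weight = 2, length = 1, mean = 2/1 ≈ 2.000
  cycle 0 → 1 → 0: weight = 10, length = 2, mean = 10/2 ≈ 5.000
  cycle 1 → 0 → 1: weight = 10, length = 2, mean = 10/2 ≈ 5.000
Minimum mean = 1.000, attained e.g. along the cycle 0 → 0 with weight 1 and length 1. So λ(A) = 1/1 = 1.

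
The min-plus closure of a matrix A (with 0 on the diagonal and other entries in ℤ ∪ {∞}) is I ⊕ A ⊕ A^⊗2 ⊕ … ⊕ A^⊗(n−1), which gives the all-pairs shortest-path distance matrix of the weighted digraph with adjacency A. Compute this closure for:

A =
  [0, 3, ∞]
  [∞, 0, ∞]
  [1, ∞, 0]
Closure =
  [0, 3, ∞]
  [∞, 0, ∞]
  [1, 4, 0]

This is the Floyd-Warshall all-pairs shortest-path computation. For each intermediate vertex k = 0, 1, …, 2, update dist[i][j] ← min(dist[i][j], dist[i][k] + dist[k][j]). The final matrix gives, for each (i, j), the minimum total weight of any directed path from i to j (possibly empty when i = j).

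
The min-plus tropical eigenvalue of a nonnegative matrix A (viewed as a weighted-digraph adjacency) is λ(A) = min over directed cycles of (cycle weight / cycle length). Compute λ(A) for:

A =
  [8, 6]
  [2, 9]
λ(A) = 4

Enumerate directed cycles and compute their means (weight / length). Sample:
  cycle 0 → 0: weight = 8, length = 1, mean = 8/1 ≈ 8.000
  cycle 1 → 1: weight = 9, length = 1, mean = 9/1 ≈ 9.000
  cycle 0 → 1 → 0: weight = 8, length = 2, mean = 8/2 ≈ 4.000
  cycle 1 → 0 → 1: weight = 8, length = 2, mean = 8/2 ≈ 4.000
Minimum mean = 4.000, attained e.g. along the cycle 0 → 1 → 0 with weight 8 and length 2. So λ(A) = 8/2 = 4.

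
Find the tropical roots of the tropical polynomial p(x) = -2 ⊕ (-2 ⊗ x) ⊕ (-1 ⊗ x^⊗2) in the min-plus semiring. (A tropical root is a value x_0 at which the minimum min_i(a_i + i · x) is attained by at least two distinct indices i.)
Roots: {-1, 0}

Each tropical root is a break point of the lower envelope of the lines y = a_i + i · x (there are 3 lines, with slopes 0, 1, ..., 2). Only the lines that attain the minimum somewhere contribute to roots; other lines are dominated. Here the surviving (envelope) indices are i = 2, i = 1, i = 0.
Intersections between consecutive envelope lines give the roots: for adjacent envelope indices i < j the intersection is x = (a_i − a_j) / (j − i). Reading off the sorted break points: {-1, 0}.
Verification: at each break x_0, at least two indices attain the minimum of min_i(a_i + i · x_0).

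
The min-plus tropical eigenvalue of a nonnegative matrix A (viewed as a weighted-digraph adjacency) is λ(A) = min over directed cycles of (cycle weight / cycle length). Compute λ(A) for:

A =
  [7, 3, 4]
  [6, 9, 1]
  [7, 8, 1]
λ(A) = 1

Enumerate directed cycles and compute their means (weight / length). Sample:
  cycle 0 → 0: weight = 7, length = 1, mean = 7/1 ≈ 7.000
  cycle 1 → 1: weight = 9, length = 1, mean = 9/1 ≈ 9.000
  cycle 2 → 2: weight = 1, length = 1, mean = 1/1 ≈ 1.000
  cycle 0 → 1 → 0: weight = 9, length = 2, mean = 9/2 ≈ 4.500
  cycle 0 → 2 → 0: weight = 11, length = 2, mean = 11/2 ≈ 5.500
  cycle 1 → 0 → 1: weight = 9, length = 2, mean = 9/2 ≈ 4.500
Minimum mean = 1.000, attained e.g. along the cycle 2 → 2 with weight 1 and length 1. So λ(A) = 1/1 = 1.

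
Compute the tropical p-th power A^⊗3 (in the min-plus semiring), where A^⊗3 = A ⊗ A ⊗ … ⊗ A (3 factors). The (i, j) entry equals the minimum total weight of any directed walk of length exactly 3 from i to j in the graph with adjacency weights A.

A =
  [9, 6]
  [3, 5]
A^⊗3 =
  [14, 15]
  [12, 14]

Each entry (A^⊗3)_ij equals the minimum over all length-3 walks i = v_0 → v_1 → … → v_3 = j of Σ_t A[v_t][v_{t+1}]. For example, for (i, j) = (0, 1) we minimise over 4 possible intermediate vertex sequences; the minimum is 15, attained along the walk 0 → 1 → 0 → 1.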